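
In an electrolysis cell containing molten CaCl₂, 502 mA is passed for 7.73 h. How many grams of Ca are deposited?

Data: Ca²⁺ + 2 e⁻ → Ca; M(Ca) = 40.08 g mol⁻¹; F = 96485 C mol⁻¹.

Q = I·t = 0.5020 A × 27828 s = 13970 C.
n(e⁻) = Q/F = 13970 / 96485 = 0.1448 mol.
Ca²⁺ + 2 e⁻ → Ca, so n(Ca) = n(e⁻)/2 = 0.07239 mol.
m = n·M = 0.07239 × 40.08 = 2.90 g.

2.90 g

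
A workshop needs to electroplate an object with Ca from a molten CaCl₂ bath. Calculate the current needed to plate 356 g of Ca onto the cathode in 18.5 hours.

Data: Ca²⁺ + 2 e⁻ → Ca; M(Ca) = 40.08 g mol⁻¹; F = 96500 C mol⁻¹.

n(Ca) = 356 / 40.08 = 8.882 mol.
n(e⁻) = 2 × 8.882 = 17.76 mol.
Q = n(e⁻)·F = 17.76 × 96500 = 1714000 C.
I = Q/t = 1714000 / 66600 s = 25.7 A.

25.7 A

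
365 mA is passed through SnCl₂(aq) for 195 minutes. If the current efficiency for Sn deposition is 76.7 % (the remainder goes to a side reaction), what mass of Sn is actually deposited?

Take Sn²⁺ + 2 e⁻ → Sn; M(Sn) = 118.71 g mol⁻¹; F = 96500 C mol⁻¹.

Q = I·t = 0.3650 × 11700 = 4270 C.
n(e⁻) = 4270/96500 = 0.04425 mol; theoretically n(Sn) = 0.04425/2 = 0.02213 mol, m_theo = 2.627 g.
At 76.7 % efficiency, m_actual = 0.767 × 2.627 = 2.01 g.

2.01 g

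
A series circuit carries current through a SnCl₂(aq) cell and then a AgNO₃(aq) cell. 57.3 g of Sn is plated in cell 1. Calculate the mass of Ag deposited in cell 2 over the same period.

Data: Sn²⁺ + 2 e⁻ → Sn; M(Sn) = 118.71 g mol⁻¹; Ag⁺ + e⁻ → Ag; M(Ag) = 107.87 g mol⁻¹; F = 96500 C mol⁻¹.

n(Sn) = 57.3 / 118.71 = 0.4827 mol.
Since Sn²⁺ + 2 e⁻ → Sn, n(e⁻) passed = 2 × 0.4827 = 0.9654 mol.
Cells in series carry the same charge, so the same 0.9654 mol of electrons passes through cell 2.
Ag⁺ + e⁻ → Ag, so n(Ag) = 0.9654 / 1 = 0.9654 mol.
m(Ag) = 0.9654 × 107.87 = 104 g.

104 g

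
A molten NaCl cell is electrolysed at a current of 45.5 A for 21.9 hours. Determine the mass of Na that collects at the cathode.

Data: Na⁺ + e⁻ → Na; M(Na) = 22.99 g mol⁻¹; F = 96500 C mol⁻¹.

Q = I·t = 45.50 A × 78840 s = 3587000 C.
n(e⁻) = Q/F = 3587000 / 96500 = 37.17 mol.
Na⁺ + e⁻ → Na, so n(Na) = n(e⁻)/1 = 37.17 mol.
m = n·M = 37.17 × 22.99 = 855 g.

855 g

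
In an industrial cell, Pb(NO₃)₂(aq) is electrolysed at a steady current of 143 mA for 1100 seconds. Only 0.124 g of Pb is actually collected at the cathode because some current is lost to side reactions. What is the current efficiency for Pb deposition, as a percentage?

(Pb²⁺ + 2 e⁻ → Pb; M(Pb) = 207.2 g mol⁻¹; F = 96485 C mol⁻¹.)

73.4 %

Q = I·t = 0.1430 × 1100.0 = 157.3 C; n(e⁻) = 157.3/96485 = 0.001630 mol.
Theoretical n(Pb) = n(e⁻)/2 = 0.0008152 mol, i.e. m_theo = 0.0008152 × 207.2 = 0.1689 g.
Efficiency = m_actual / m_theo = 0.124 / 0.1689 = 73.4 %.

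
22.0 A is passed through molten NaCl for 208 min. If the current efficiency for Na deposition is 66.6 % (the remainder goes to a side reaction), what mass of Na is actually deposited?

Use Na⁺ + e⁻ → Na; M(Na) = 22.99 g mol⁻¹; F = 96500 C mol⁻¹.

43.6 g

Q = I·t = 22.00 × 12480 = 274600 C.
n(e⁻) = 274600/96500 = 2.845 mol; theoretically n(Na) = 2.845/1 = 2.845 mol, m_theo = 65.41 g.
At 66.6 % efficiency, m_actual = 0.666 × 65.41 = 43.6 g.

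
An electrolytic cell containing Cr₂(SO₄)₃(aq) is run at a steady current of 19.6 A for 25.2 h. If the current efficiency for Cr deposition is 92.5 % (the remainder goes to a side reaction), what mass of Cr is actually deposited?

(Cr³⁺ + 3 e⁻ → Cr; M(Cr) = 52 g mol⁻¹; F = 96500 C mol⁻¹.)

295 g

Q = I·t = 19.60 × 90720 = 1778000 C.
n(e⁻) = 1778000/96500 = 18.43 mol; theoretically n(Cr) = 18.43/3 = 6.142 mol, m_theo = 319.4 g.
At 92.5 % efficiency, m_actual = 0.925 × 319.4 = 295 g.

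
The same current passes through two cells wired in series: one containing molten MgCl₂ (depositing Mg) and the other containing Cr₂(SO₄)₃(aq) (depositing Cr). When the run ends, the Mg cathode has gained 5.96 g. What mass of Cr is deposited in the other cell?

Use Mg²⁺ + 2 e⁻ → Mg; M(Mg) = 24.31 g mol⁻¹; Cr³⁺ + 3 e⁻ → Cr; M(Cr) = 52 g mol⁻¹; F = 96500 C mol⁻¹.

n(Mg) = 5.96 / 24.31 = 0.2452 mol.
Since Mg²⁺ + 2 e⁻ → Mg, n(e⁻) passed = 2 × 0.2452 = 0.4903 mol.
Cells in series carry the same charge, so the same 0.4903 mol of electrons passes through cell 2.
Cr³⁺ + 3 e⁻ → Cr, so n(Cr) = 0.4903 / 3 = 0.1634 mol.
m(Cr) = 0.1634 × 52 = 8.50 g.

8.50 g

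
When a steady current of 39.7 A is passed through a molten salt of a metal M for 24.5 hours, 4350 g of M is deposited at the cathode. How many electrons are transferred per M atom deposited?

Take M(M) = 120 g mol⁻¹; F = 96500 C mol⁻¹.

1

Q = I·t = 39.70 A × 88200 s = 3502000 C, so n(e⁻) = 3502000/96500 = 36.29 mol.
n(M) deposited = 4350 / 120 = 36.25 mol.
Electrons per atom = n(e⁻)/n(M) = 36.29 / 36.25 = 1.00 ≈ 1, so the ion is M⁺.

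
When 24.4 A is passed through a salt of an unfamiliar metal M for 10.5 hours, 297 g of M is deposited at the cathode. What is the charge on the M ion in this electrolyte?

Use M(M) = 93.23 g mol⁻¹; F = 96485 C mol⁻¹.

+3

Q = I·t = 24.40 A × 37800 s = 922300 C, so n(e⁻) = 922300/96485 = 9.559 mol.
n(M) deposited = 297 / 93.23 = 3.186 mol.
Electrons per atom = n(e⁻)/n(M) = 9.559 / 3.186 = 3.00 ≈ 3, so the ion is M³⁺.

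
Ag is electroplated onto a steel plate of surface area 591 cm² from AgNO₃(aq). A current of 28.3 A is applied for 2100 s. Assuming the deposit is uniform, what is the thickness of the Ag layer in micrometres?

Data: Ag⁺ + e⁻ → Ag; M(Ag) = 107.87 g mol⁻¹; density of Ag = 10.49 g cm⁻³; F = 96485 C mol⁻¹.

Q = I·t = 28.30 × 2100.0 = 59430 C; n(e⁻) = 0.6160 mol.
n(Ag) = n(e⁻)/1 = 0.6160 mol, so m = 0.6160 × 107.87 = 66.44 g.
Volume = m/ρ = 66.44 / 10.49 = 6.334 cm³.
Thickness = V/A = 6.334 / 591 = 0.0107 cm = 107 μm.

107 μm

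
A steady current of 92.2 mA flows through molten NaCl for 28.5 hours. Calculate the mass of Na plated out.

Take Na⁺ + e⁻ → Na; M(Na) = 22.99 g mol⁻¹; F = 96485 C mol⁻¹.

2.25 g

Q = I·t = 0.09220 A × 102600 s = 9460 C.
n(e⁻) = Q/F = 9460 / 96485 = 0.09804 mol.
Na⁺ + e⁻ → Na, so n(Na) = n(e⁻)/1 = 0.09804 mol.
m = n·M = 0.09804 × 22.99 = 2.25 g.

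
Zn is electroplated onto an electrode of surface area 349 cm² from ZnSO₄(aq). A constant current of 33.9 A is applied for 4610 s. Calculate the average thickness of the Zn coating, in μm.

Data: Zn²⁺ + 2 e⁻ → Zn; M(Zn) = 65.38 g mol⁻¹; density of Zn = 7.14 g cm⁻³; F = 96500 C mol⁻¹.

Q = I·t = 33.90 × 4610.0 = 156300 C; n(e⁻) = 1.619 mol.
n(Zn) = n(e⁻)/2 = 0.8097 mol, so m = 0.8097 × 65.38 = 52.94 g.
Volume = m/ρ = 52.94 / 7.14 = 7.415 cm³.
Thickness = V/A = 7.415 / 349 = 0.0212 cm = 212 μm.

212 μm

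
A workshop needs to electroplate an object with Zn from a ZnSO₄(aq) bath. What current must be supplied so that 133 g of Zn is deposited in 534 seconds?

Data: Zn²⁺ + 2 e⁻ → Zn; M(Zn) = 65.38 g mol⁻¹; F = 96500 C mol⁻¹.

n(Zn) = 133 / 65.38 = 2.034 mol.
n(e⁻) = 2 × 2.034 = 4.069 mol.
Q = n(e⁻)·F = 4.069 × 96500 = 392600 C.
I = Q/t = 392600 / 534.00 s = 735 A.

735 A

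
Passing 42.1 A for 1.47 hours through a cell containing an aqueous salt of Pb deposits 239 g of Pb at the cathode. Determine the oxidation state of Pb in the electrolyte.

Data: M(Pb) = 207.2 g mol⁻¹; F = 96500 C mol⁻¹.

+2

Q = I·t = 42.10 A × 5292.0 s = 222800 C, so n(e⁻) = 222800/96500 = 2.309 mol.
n(Pb) deposited = 239 / 207.2 = 1.153 mol.
Electrons per atom = n(e⁻)/n(Pb) = 2.309 / 1.153 = 2.00 ≈ 2, so the ion is Pb²⁺.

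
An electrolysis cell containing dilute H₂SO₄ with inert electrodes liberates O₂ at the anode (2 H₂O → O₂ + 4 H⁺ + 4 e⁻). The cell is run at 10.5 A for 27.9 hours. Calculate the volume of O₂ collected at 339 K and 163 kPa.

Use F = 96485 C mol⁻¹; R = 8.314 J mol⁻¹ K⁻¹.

47.2 L

Q = I·t = 10.50 A × 100440 s = 1055000 C.
n(e⁻) = Q/F = 1055000 / 96485 = 10.93 mol.
4 electrons are transferred per O₂ molecule, so n(O₂) = 10.93 / 4 = 2.733 mol.
V = nRT/P = (2.733 × 8.314 × 339) / (163 × 10³ Pa) = 0.0472 m³ = 47.2 L.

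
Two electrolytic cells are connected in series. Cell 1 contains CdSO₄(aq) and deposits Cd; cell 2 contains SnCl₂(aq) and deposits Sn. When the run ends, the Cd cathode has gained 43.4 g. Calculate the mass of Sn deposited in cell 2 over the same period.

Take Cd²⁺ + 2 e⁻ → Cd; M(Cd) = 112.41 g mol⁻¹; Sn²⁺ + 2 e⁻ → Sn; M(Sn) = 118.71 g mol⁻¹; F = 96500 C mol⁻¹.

n(Cd) = 43.4 / 112.41 = 0.3861 mol.
Since Cd²⁺ + 2 e⁻ → Cd, n(e⁻) passed = 2 × 0.3861 = 0.7722 mol.
Cells in series carry the same charge, so the same 0.7722 mol of electrons passes through cell 2.
Sn²⁺ + 2 e⁻ → Sn, so n(Sn) = 0.7722 / 2 = 0.3861 mol.
m(Sn) = 0.3861 × 118.71 = 45.8 g.

45.8 g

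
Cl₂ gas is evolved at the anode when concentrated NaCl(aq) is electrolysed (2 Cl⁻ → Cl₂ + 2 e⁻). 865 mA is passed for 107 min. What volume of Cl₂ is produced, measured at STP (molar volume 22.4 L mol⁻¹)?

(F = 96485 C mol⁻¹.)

Q = I·t = 0.8650 A × 6420.0 s = 5553 C.
n(e⁻) = Q/F = 5553 / 96485 = 0.05756 mol.
2 electrons are transferred per Cl₂ molecule, so n(Cl₂) = 0.05756 / 2 = 0.02878 mol.
V = n × V_m = 0.02878 × 22.4 = 0.645 L.

0.645 L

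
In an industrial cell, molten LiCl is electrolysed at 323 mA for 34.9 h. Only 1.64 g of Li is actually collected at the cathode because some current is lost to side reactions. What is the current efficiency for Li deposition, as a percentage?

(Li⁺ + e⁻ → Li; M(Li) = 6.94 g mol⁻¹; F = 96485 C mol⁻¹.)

Q = I·t = 0.3230 × 125640 = 40580 C; n(e⁻) = 40580/96485 = 0.4206 mol.
Theoretical n(Li) = n(e⁻)/1 = 0.4206 mol, i.e. m_theo = 0.4206 × 6.94 = 2.919 g.
Efficiency = m_actual / m_theo = 1.64 / 2.919 = 56.2 %.

56.2 %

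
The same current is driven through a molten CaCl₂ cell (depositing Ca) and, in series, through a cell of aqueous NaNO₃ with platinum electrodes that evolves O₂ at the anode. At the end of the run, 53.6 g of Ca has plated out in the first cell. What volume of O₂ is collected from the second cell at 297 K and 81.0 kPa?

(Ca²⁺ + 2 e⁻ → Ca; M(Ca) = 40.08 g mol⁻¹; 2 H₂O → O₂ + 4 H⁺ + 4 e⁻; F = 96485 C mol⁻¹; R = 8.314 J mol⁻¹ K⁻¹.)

20.4 L

n(Ca) = 53.6 / 40.08 = 1.337 mol, so n(e⁻) = 2 × 1.337 = 2.675 mol.
The cells are in series, so the same 2.675 mol of electrons passes through the second cell.
2 H₂O → O₂ + 4 H⁺ + 4 e⁻ — 4 mol e⁻ per mol O₂, so n(O₂) = 2.675/4 = 0.6687 mol.
V = nRT/P = (0.6687 × 8.314 × 297) / (81.0 × 10³) = 0.0204 m³ = 20.4 L.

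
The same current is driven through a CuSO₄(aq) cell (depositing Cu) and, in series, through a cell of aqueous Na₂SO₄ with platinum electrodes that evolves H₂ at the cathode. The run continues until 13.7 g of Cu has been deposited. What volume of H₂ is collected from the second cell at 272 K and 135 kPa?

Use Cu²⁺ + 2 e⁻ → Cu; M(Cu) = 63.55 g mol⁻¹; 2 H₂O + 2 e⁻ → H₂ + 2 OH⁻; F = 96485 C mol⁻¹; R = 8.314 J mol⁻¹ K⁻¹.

n(Cu) = 13.7 / 63.55 = 0.2156 mol, so n(e⁻) = 2 × 0.2156 = 0.4312 mol.
The cells are in series, so the same 0.4312 mol of electrons passes through the second cell.
2 H₂O + 2 e⁻ → H₂ + 2 OH⁻ — 2 mol e⁻ per mol H₂, so n(H₂) = 0.4312/2 = 0.2156 mol.
V = nRT/P = (0.2156 × 8.314 × 272) / (135 × 10³) = 0.00361 m³ = 3.61 L.

3.61 L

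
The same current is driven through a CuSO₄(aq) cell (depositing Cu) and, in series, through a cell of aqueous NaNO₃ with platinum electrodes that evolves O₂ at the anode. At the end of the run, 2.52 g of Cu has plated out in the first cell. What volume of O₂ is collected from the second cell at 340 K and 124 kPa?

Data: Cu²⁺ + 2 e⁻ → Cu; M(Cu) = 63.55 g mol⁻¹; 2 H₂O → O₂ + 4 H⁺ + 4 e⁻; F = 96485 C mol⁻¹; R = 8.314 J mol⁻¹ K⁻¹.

0.452 L

n(Cu) = 2.52 / 63.55 = 0.03965 mol, so n(e⁻) = 2 × 0.03965 = 0.07931 mol.
The cells are in series, so the same 0.07931 mol of electrons passes through the second cell.
2 H₂O → O₂ + 4 H⁺ + 4 e⁻ — 4 mol e⁻ per mol O₂, so n(O₂) = 0.07931/4 = 0.01983 mol.
V = nRT/P = (0.01983 × 8.314 × 340) / (124 × 10³) = 4.52 × 10⁻⁴ m³ = 0.452 L.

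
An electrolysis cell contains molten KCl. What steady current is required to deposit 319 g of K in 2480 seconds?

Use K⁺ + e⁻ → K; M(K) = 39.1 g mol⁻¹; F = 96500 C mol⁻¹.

317 A

n(K) = 319 / 39.1 = 8.159 mol.
n(e⁻) = 1 × 8.159 = 8.159 mol.
Q = n(e⁻)·F = 8.159 × 96500 = 787300 C.
I = Q/t = 787300 / 2480.0 s = 317 A.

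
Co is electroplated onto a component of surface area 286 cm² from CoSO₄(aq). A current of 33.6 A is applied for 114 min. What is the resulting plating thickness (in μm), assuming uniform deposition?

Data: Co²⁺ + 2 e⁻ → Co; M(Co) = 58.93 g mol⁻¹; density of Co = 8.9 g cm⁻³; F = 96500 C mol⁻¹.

Q = I·t = 33.60 × 6840.0 = 229800 C; n(e⁻) = 2.382 mol.
n(Co) = n(e⁻)/2 = 1.191 mol, so m = 1.191 × 58.93 = 70.17 g.
Volume = m/ρ = 70.17 / 8.9 = 7.885 cm³.
Thickness = V/A = 7.885 / 286 = 0.0276 cm = 276 μm.

276 μm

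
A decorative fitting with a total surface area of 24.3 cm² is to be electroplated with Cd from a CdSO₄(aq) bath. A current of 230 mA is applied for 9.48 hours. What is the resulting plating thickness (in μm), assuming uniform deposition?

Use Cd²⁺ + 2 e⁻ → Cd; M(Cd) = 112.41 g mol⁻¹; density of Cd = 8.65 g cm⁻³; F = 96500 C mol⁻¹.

Q = I·t = 0.2300 × 34128 = 7849 C; n(e⁻) = 0.08134 mol.
n(Cd) = n(e⁻)/2 = 0.04067 mol, so m = 0.04067 × 112.41 = 4.572 g.
Volume = m/ρ = 4.572 / 8.65 = 0.5285 cm³.
Thickness = V/A = 0.5285 / 24.3 = 0.0218 cm = 218 μm.

218 μm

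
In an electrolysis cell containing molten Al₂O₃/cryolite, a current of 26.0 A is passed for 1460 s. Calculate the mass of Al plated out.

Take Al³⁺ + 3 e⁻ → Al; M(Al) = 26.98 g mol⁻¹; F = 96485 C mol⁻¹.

3.54 g

Q = I·t = 26.00 A × 1460.0 s = 37960 C.
n(e⁻) = Q/F = 37960 / 96485 = 0.3934 mol.
Al³⁺ + 3 e⁻ → Al, so n(Al) = n(e⁻)/3 = 0.1311 mol.
m = n·M = 0.1311 × 26.98 = 3.54 g.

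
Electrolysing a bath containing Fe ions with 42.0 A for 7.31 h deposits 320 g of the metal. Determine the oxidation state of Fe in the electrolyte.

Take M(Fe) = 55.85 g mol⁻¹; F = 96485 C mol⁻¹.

Q = I·t = 42.00 A × 26316 s = 1105000 C, so n(e⁻) = 1105000/96485 = 11.46 mol.
n(Fe) deposited = 320 / 55.85 = 5.730 mol.
Electrons per atom = n(e⁻)/n(Fe) = 11.46 / 5.730 = 2.00 ≈ 2, so the ion is Fe²⁺.

+2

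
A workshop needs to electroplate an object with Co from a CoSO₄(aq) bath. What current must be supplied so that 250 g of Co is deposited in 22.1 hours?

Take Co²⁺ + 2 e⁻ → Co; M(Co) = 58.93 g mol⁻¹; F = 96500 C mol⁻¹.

n(Co) = 250 / 58.93 = 4.242 mol.
n(e⁻) = 2 × 4.242 = 8.485 mol.
Q = n(e⁻)·F = 8.485 × 96500 = 818800 C.
I = Q/t = 818800 / 79560 s = 10.3 A.

10.3 A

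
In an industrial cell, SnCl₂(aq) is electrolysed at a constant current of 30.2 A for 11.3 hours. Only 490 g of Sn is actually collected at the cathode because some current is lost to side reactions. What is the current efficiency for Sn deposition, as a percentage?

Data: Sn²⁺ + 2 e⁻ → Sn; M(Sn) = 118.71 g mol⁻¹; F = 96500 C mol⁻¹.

64.8 %

Q = I·t = 30.20 × 40680 = 1229000 C; n(e⁻) = 1229000/96500 = 12.73 mol.
Theoretical n(Sn) = n(e⁻)/2 = 6.365 mol, i.e. m_theo = 6.365 × 118.71 = 755.6 g.
Efficiency = m_actual / m_theo = 490 / 755.6 = 64.8 %.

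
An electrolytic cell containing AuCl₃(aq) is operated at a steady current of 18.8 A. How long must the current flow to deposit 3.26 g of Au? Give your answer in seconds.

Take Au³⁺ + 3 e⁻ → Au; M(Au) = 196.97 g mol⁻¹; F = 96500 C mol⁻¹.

255 s

n(Au) = m/M = 3.26 / 196.97 = 0.01655 mol.
Each Au atom requires 3 electrons, so n(e⁻) = 3 × 0.01655 = 0.04965 mol.
Q = n(e⁻)·F = 0.04965 × 96500 = 4791 C.
t = Q/I = 4791 / 18.80 A = 254.9 s.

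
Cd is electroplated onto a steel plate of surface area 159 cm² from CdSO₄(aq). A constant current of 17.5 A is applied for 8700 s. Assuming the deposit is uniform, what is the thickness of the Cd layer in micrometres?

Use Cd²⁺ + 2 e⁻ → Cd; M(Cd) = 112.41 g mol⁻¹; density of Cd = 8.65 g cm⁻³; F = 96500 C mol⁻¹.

Q = I·t = 17.50 × 8700.0 = 152200 C; n(e⁻) = 1.578 mol.
n(Cd) = n(e⁻)/2 = 0.7889 mol, so m = 0.7889 × 112.41 = 88.68 g.
Volume = m/ρ = 88.68 / 8.65 = 10.25 cm³.
Thickness = V/A = 10.25 / 159 = 0.0645 cm = 645 μm.

645 μm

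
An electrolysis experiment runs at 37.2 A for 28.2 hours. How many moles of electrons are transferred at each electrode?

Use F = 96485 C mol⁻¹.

39.1 mol

Q = I·t = 37.20 A × 101520 s = 3777000 C.
n(e⁻) = Q/F = 3777000 / 96485 = 39.1 mol.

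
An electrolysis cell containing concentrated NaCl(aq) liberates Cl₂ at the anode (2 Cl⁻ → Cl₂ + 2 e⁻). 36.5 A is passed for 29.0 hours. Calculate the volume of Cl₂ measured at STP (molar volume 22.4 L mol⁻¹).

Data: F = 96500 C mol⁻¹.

Q = I·t = 36.50 A × 104400 s = 3811000 C.
n(e⁻) = Q/F = 3811000 / 96500 = 39.49 mol.
2 electrons are transferred per Cl₂ molecule, so n(Cl₂) = 39.49 / 2 = 19.74 mol.
V = n × V_m = 19.74 × 22.4 = 442 L.

442 L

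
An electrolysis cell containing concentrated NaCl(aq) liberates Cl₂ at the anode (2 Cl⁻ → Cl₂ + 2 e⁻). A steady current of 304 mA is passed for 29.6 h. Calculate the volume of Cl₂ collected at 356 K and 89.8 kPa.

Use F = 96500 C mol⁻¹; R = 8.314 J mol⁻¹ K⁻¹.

Q = I·t = 0.3040 A × 106560 s = 32390 C.
n(e⁻) = Q/F = 32390 / 96500 = 0.3357 mol.
2 electrons are transferred per Cl₂ molecule, so n(Cl₂) = 0.3357 / 2 = 0.1678 mol.
V = nRT/P = (0.1678 × 8.314 × 356) / (89.8 × 10³ Pa) = 0.00553 m³ = 5.53 L.

5.53 L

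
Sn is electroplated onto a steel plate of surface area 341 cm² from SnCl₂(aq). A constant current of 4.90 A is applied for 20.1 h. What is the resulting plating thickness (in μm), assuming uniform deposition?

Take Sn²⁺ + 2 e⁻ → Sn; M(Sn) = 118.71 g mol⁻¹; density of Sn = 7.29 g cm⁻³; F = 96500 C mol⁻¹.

877 μm

Q = I·t = 4.900 × 72360 = 354600 C; n(e⁻) = 3.674 mol.
n(Sn) = n(e⁻)/2 = 1.837 mol, so m = 1.837 × 118.71 = 218.1 g.
Volume = m/ρ = 218.1 / 7.29 = 29.92 cm³.
Thickness = V/A = 29.92 / 341 = 0.0877 cm = 877 μm.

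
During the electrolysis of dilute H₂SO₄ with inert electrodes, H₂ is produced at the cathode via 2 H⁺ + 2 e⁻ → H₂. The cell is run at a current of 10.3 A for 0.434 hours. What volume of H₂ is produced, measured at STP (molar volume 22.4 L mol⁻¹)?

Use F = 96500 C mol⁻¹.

Q = I·t = 10.30 A × 1562.4 s = 16090 C.
n(e⁻) = Q/F = 16090 / 96500 = 0.1668 mol.
2 electrons are transferred per H₂ molecule, so n(H₂) = 0.1668 / 2 = 0.08338 mol.
V = n × V_m = 0.08338 × 22.4 = 1.87 L.

1.87 L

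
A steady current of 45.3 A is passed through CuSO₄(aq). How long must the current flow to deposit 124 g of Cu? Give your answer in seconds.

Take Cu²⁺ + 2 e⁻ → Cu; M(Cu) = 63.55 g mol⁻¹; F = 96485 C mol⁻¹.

8310 s

n(Cu) = m/M = 124 / 63.55 = 1.951 mol.
Each Cu atom requires 2 electrons, so n(e⁻) = 2 × 1.951 = 3.902 mol.
Q = n(e⁻)·F = 3.902 × 96485 = 376500 C.
t = Q/I = 376500 / 45.30 A = 8312 s.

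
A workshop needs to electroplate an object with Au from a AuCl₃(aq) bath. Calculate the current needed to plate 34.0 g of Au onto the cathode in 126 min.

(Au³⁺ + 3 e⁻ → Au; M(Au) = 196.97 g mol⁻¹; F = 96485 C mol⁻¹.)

6.61 A

n(Au) = 34.0 / 196.97 = 0.1726 mol.
n(e⁻) = 3 × 0.1726 = 0.5178 mol.
Q = n(e⁻)·F = 0.5178 × 96485 = 49960 C.
I = Q/t = 49960 / 7560.0 s = 6.61 A.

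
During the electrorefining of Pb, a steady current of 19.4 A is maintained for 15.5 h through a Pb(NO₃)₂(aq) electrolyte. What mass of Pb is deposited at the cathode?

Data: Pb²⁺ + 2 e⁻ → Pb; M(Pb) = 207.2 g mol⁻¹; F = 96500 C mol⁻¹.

Q = I·t = 19.40 A × 55800 s = 1083000 C.
n(e⁻) = Q/F = 1083000 / 96500 = 11.22 mol.
Pb²⁺ + 2 e⁻ → Pb, so n(Pb) = n(e⁻)/2 = 5.609 mol.
m = n·M = 5.609 × 207.2 = 1160 g.

1160 g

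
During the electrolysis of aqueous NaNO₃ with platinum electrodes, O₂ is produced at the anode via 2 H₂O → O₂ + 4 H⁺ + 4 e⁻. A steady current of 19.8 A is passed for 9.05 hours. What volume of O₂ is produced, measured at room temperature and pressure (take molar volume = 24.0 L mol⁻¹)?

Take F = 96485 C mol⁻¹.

Q = I·t = 19.80 A × 32580 s = 645100 C.
n(e⁻) = Q/F = 645100 / 96485 = 6.686 mol.
4 electrons are transferred per O₂ molecule, so n(O₂) = 6.686 / 4 = 1.671 mol.
V = n × V_m = 1.671 × 24.0 = 40.1 L.

40.1 L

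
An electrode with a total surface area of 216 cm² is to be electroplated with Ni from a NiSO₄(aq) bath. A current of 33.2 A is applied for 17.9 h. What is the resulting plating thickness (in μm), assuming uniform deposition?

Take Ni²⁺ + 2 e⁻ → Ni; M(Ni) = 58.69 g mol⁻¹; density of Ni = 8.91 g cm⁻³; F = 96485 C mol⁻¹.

Q = I·t = 33.20 × 64440 = 2139000 C; n(e⁻) = 22.17 mol.
n(Ni) = n(e⁻)/2 = 11.09 mol, so m = 11.09 × 58.69 = 650.7 g.
Volume = m/ρ = 650.7 / 8.91 = 73.03 cm³.
Thickness = V/A = 73.03 / 216 = 0.338 cm = 3380 μm.

3380 μm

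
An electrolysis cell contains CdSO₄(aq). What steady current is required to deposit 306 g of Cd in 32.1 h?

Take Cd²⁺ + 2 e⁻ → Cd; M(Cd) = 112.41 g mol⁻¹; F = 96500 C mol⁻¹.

4.55 A

n(Cd) = 306 / 112.41 = 2.722 mol.
n(e⁻) = 2 × 2.722 = 5.444 mol.
Q = n(e⁻)·F = 5.444 × 96500 = 525400 C.
I = Q/t = 525400 / 115560 s = 4.55 A.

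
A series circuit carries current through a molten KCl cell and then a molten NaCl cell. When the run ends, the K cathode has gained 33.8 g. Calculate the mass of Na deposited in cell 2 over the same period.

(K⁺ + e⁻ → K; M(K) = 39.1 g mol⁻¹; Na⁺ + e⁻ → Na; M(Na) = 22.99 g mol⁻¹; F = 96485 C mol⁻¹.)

n(K) = 33.8 / 39.1 = 0.8645 mol.
Since K⁺ + e⁻ → K, n(e⁻) passed = 1 × 0.8645 = 0.8645 mol.
Cells in series carry the same charge, so the same 0.8645 mol of electrons passes through cell 2.
Na⁺ + e⁻ → Na, so n(Na) = 0.8645 / 1 = 0.8645 mol.
m(Na) = 0.8645 × 22.99 = 19.9 g.

19.9 g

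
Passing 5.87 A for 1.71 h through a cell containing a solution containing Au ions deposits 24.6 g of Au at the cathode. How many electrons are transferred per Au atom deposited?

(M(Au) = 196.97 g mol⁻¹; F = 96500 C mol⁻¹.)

Q = I·t = 5.870 A × 6156.0 s = 36140 C, so n(e⁻) = 36140/96500 = 0.3745 mol.
n(Au) deposited = 24.6 / 196.97 = 0.1249 mol.
Electrons per atom = n(e⁻)/n(Au) = 0.3745 / 0.1249 = 3.00 ≈ 3, so the ion is Au³⁺.

3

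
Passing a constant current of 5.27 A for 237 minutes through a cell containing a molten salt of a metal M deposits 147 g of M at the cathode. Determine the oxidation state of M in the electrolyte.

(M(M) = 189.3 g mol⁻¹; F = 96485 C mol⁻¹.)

Q = I·t = 5.270 A × 14220 s = 74940 C, so n(e⁻) = 74940/96485 = 0.7767 mol.
n(M) deposited = 147 / 189.3 = 0.7765 mol.
Electrons per atom = n(e⁻)/n(M) = 0.7767 / 0.7765 = 1.00 ≈ 1, so the ion is M⁺.

+1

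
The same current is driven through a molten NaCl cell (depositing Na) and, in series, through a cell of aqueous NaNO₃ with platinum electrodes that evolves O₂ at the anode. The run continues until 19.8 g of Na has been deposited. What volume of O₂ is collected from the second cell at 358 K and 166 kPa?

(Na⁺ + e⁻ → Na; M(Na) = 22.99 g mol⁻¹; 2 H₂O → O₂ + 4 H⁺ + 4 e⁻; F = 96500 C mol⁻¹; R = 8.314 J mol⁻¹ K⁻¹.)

3.86 L

n(Na) = 19.8 / 22.99 = 0.8612 mol, so n(e⁻) = 1 × 0.8612 = 0.8612 mol.
The cells are in series, so the same 0.8612 mol of electrons passes through the second cell.
2 H₂O → O₂ + 4 H⁺ + 4 e⁻ — 4 mol e⁻ per mol O₂, so n(O₂) = 0.8612/4 = 0.2153 mol.
V = nRT/P = (0.2153 × 8.314 × 358) / (166 × 10³) = 0.00386 m³ = 3.86 L.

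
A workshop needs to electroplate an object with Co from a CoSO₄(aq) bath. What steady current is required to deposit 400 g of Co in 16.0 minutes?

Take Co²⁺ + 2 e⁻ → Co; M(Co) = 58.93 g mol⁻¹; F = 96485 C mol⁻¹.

1360 A

n(Co) = 400 / 58.93 = 6.788 mol.
n(e⁻) = 2 × 6.788 = 13.58 mol.
Q = n(e⁻)·F = 13.58 × 96485 = 1310000 C.
I = Q/t = 1310000 / 960.00 s = 1360 A.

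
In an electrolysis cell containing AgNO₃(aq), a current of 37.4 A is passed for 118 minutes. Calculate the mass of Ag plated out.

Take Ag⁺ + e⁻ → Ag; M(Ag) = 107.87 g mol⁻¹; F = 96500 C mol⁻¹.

Q = I·t = 37.40 A × 7080.0 s = 264800 C.
n(e⁻) = Q/F = 264800 / 96500 = 2.744 mol.
Ag⁺ + e⁻ → Ag, so n(Ag) = n(e⁻)/1 = 2.744 mol.
m = n·M = 2.744 × 107.87 = 296 g.

296 g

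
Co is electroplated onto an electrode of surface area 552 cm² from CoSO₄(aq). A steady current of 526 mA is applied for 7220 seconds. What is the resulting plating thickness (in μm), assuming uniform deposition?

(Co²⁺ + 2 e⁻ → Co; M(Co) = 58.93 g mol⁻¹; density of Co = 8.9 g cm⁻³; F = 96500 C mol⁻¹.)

2.36 μm

Q = I·t = 0.5260 × 7220.0 = 3798 C; n(e⁻) = 0.03935 mol.
n(Co) = n(e⁻)/2 = 0.01968 mol, so m = 0.01968 × 58.93 = 1.160 g.
Volume = m/ρ = 1.160 / 8.9 = 0.1303 cm³.
Thickness = V/A = 0.1303 / 552 = 2.36 × 10⁻⁴ cm = 2.36 μm.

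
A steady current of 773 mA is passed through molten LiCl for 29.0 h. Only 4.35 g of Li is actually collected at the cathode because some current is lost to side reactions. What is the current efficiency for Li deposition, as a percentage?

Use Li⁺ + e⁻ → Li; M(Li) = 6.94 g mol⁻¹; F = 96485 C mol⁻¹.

Q = I·t = 0.7730 × 104400 = 80700 C; n(e⁻) = 80700/96485 = 0.8364 mol.
Theoretical n(Li) = n(e⁻)/1 = 0.8364 mol, i.e. m_theo = 0.8364 × 6.94 = 5.805 g.
Efficiency = m_actual / m_theo = 4.35 / 5.805 = 74.9 %.

74.9 %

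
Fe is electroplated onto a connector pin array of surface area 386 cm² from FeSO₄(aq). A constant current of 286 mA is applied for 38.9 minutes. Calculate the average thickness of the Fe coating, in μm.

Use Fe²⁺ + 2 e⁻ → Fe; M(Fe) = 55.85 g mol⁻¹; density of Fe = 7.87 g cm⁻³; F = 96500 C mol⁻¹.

Q = I·t = 0.2860 × 2334.0 = 667.5 C; n(e⁻) = 0.006917 mol.
n(Fe) = n(e⁻)/2 = 0.003459 mol, so m = 0.003459 × 55.85 = 0.1932 g.
Volume = m/ρ = 0.1932 / 7.87 = 0.02454 cm³.
Thickness = V/A = 0.02454 / 386 = 6.36 × 10⁻⁵ cm = 0.636 μm.

0.636 μm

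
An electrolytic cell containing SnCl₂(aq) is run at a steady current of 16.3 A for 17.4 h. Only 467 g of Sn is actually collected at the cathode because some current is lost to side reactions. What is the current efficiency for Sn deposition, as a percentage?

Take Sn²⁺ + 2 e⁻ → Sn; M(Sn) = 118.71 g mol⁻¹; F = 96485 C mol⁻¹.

Q = I·t = 16.30 × 62640 = 1021000 C; n(e⁻) = 1021000/96485 = 10.58 mol.
Theoretical n(Sn) = n(e⁻)/2 = 5.291 mol, i.e. m_theo = 5.291 × 118.71 = 628.1 g.
Efficiency = m_actual / m_theo = 467 / 628.1 = 74.3 %.

74.3 %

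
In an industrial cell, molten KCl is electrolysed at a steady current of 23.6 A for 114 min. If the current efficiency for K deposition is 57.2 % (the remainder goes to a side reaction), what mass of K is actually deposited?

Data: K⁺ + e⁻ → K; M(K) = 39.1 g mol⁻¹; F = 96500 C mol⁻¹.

37.4 g

Q = I·t = 23.60 × 6840.0 = 161400 C.
n(e⁻) = 161400/96500 = 1.673 mol; theoretically n(K) = 1.673/1 = 1.673 mol, m_theo = 65.41 g.
At 57.2 % efficiency, m_actual = 0.572 × 65.41 = 37.4 g.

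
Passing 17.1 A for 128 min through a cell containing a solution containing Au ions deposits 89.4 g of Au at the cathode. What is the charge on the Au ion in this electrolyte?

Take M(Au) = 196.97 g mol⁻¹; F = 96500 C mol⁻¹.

Q = I·t = 17.10 A × 7680.0 s = 131300 C, so n(e⁻) = 131300/96500 = 1.361 mol.
n(Au) deposited = 89.4 / 196.97 = 0.4539 mol.
Electrons per atom = n(e⁻)/n(Au) = 1.361 / 0.4539 = 3.00 ≈ 3, so the ion is Au³⁺.

+3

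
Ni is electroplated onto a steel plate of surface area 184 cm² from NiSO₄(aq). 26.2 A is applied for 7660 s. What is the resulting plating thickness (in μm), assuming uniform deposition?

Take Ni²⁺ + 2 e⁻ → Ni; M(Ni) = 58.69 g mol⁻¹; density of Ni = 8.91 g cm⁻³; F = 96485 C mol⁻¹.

Q = I·t = 26.20 × 7660.0 = 200700 C; n(e⁻) = 2.080 mol.
n(Ni) = n(e⁻)/2 = 1.040 mol, so m = 1.040 × 58.69 = 61.04 g.
Volume = m/ρ = 61.04 / 8.91 = 6.851 cm³.
Thickness = V/A = 6.851 / 184 = 0.0372 cm = 372 μm.

372 μm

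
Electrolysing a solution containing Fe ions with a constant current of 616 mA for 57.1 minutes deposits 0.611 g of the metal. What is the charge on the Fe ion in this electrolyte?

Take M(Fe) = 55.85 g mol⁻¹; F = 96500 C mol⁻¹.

Q = I·t = 0.6160 A × 3426.0 s = 2110 C, so n(e⁻) = 2110/96500 = 0.02187 mol.
n(Fe) deposited = 0.611 / 55.85 = 0.01094 mol.
Electrons per atom = n(e⁻)/n(Fe) = 0.02187 / 0.01094 = 2.00 ≈ 2, so the ion is Fe²⁺.

+2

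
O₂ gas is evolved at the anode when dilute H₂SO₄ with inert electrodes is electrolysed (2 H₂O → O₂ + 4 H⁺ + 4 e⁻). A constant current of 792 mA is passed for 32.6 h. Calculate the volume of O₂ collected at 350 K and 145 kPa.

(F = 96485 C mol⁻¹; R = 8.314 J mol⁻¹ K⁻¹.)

Q = I·t = 0.7920 A × 117360 s = 92950 C.
n(e⁻) = Q/F = 92950 / 96485 = 0.9634 mol.
4 electrons are transferred per O₂ molecule, so n(O₂) = 0.9634 / 4 = 0.2408 mol.
V = nRT/P = (0.2408 × 8.314 × 350) / (145 × 10³ Pa) = 0.00483 m³ = 4.83 L.

4.83 L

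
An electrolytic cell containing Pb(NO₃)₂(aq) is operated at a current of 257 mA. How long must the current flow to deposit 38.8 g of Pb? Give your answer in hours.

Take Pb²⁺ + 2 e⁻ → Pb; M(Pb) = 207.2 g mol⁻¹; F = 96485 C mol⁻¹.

39.1 h

n(Pb) = m/M = 38.8 / 207.2 = 0.1873 mol.
Each Pb atom requires 2 electrons, so n(e⁻) = 2 × 0.1873 = 0.3745 mol.
Q = n(e⁻)·F = 0.3745 × 96485 = 36140 C.
t = Q/I = 36140 / 0.2570 A = 140600 s = 39.1 h.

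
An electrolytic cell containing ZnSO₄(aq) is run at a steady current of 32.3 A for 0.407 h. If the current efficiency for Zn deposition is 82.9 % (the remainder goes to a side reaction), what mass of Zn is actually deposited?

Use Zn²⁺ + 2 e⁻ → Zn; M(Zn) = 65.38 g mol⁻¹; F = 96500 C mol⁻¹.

Q = I·t = 32.30 × 1465.2 = 47330 C.
n(e⁻) = 47330/96500 = 0.4904 mol; theoretically n(Zn) = 0.4904/2 = 0.2452 mol, m_theo = 16.03 g.
At 82.9 % efficiency, m_actual = 0.829 × 16.03 = 13.3 g.

13.3 g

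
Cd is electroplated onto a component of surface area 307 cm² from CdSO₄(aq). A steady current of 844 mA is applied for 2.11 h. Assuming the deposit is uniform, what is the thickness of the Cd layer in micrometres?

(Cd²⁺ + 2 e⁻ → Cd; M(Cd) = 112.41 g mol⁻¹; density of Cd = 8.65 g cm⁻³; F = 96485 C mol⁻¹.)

Q = I·t = 0.8440 × 7596.0 = 6411 C; n(e⁻) = 0.06645 mol.
n(Cd) = n(e⁻)/2 = 0.03322 mol, so m = 0.03322 × 112.41 = 3.735 g.
Volume = m/ρ = 3.735 / 8.65 = 0.4317 cm³.
Thickness = V/A = 0.4317 / 307 = 0.00141 cm = 14.1 μm.

14.1 μm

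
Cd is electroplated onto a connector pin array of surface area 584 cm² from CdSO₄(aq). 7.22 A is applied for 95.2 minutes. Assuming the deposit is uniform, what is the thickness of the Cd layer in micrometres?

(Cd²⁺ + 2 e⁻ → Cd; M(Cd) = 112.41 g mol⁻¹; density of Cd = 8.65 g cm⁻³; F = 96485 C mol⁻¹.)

Q = I·t = 7.220 × 5712.0 = 41240 C; n(e⁻) = 0.4274 mol.
n(Cd) = n(e⁻)/2 = 0.2137 mol, so m = 0.2137 × 112.41 = 24.02 g.
Volume = m/ρ = 24.02 / 8.65 = 2.777 cm³.
Thickness = V/A = 2.777 / 584 = 0.00476 cm = 47.6 μm.

47.6 μm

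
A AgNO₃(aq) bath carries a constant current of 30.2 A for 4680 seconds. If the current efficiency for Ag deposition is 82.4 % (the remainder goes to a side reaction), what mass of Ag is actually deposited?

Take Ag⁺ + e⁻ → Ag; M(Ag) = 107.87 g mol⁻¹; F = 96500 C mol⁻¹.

Q = I·t = 30.20 × 4680.0 = 141300 C.
n(e⁻) = 141300/96500 = 1.465 mol; theoretically n(Ag) = 1.465/1 = 1.465 mol, m_theo = 158.0 g.
At 82.4 % efficiency, m_actual = 0.824 × 158.0 = 130 g.

130 g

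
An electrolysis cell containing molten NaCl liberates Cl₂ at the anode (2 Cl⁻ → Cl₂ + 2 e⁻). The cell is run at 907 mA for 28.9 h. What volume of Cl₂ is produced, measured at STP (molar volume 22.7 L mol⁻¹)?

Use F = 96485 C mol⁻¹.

11.1 L

Q = I·t = 0.9070 A × 104040 s = 94360 C.
n(e⁻) = Q/F = 94360 / 96485 = 0.9780 mol.
2 electrons are transferred per Cl₂ molecule, so n(Cl₂) = 0.9780 / 2 = 0.4890 mol.
V = n × V_m = 0.4890 × 22.7 = 11.1 L.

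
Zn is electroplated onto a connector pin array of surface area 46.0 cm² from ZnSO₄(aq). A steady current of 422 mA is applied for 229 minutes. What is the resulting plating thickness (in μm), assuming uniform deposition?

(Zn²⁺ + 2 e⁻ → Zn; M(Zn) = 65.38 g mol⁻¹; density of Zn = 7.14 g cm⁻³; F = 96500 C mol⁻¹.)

59.8 μm

Q = I·t = 0.4220 × 13740 = 5798 C; n(e⁻) = 0.06009 mol.
n(Zn) = n(e⁻)/2 = 0.03004 mol, so m = 0.03004 × 65.38 = 1.964 g.
Volume = m/ρ = 1.964 / 7.14 = 0.2751 cm³.
Thickness = V/A = 0.2751 / 46.0 = 0.00598 cm = 59.8 μm.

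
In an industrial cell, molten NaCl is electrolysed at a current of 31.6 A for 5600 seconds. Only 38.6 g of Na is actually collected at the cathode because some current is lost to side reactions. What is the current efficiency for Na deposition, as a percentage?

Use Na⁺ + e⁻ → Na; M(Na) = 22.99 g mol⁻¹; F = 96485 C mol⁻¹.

Q = I·t = 31.60 × 5600.0 = 177000 C; n(e⁻) = 177000/96485 = 1.834 mol.
Theoretical n(Na) = n(e⁻)/1 = 1.834 mol, i.e. m_theo = 1.834 × 22.99 = 42.17 g.
Efficiency = m_actual / m_theo = 38.6 / 42.17 = 91.5 %.

91.5 %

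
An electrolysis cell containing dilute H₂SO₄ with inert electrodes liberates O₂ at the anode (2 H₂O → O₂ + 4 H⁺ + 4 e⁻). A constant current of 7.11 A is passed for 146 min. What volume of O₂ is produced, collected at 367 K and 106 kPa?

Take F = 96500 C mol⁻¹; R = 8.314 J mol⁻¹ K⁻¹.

Q = I·t = 7.110 A × 8760.0 s = 62280 C.
n(e⁻) = Q/F = 62280 / 96500 = 0.6454 mol.
4 electrons are transferred per O₂ molecule, so n(O₂) = 0.6454 / 4 = 0.1614 mol.
V = nRT/P = (0.1614 × 8.314 × 367) / (106 × 10³ Pa) = 0.00464 m³ = 4.64 L.

4.64 L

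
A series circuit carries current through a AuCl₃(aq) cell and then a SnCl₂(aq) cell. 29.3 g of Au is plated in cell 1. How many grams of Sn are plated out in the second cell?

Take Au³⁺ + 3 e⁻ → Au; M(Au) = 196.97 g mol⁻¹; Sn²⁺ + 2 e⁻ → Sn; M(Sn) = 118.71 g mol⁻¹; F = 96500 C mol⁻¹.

26.5 g

n(Au) = 29.3 / 196.97 = 0.1488 mol.
Since Au³⁺ + 3 e⁻ → Au, n(e⁻) passed = 3 × 0.1488 = 0.4463 mol.
Cells in series carry the same charge, so the same 0.4463 mol of electrons passes through cell 2.
Sn²⁺ + 2 e⁻ → Sn, so n(Sn) = 0.4463 / 2 = 0.2231 mol.
m(Sn) = 0.2231 × 118.71 = 26.5 g.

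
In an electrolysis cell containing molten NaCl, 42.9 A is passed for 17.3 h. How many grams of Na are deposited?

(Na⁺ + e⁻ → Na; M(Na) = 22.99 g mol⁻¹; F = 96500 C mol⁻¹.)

637 g

Q = I·t = 42.90 A × 62280 s = 2672000 C.
n(e⁻) = Q/F = 2672000 / 96500 = 27.69 mol.
Na⁺ + e⁻ → Na, so n(Na) = n(e⁻)/1 = 27.69 mol.
m = n·M = 27.69 × 22.99 = 637 g.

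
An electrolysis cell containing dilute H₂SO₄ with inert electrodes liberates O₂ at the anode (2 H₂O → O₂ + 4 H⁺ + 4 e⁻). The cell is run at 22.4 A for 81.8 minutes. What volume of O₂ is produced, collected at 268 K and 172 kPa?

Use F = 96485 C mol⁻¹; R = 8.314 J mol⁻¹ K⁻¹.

Q = I·t = 22.40 A × 4908.0 s = 109900 C.
n(e⁻) = Q/F = 109900 / 96485 = 1.139 mol.
4 electrons are transferred per O₂ molecule, so n(O₂) = 1.139 / 4 = 0.2849 mol.
V = nRT/P = (0.2849 × 8.314 × 268) / (172 × 10³ Pa) = 0.00369 m³ = 3.69 L.

3.69 L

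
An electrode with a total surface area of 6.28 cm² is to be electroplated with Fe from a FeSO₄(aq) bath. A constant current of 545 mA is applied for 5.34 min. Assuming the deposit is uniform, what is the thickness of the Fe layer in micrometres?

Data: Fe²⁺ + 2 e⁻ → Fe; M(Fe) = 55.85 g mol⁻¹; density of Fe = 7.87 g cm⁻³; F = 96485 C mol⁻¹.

10.2 μm

Q = I·t = 0.5450 × 320.40 = 174.6 C; n(e⁻) = 0.001810 mol.
n(Fe) = n(e⁻)/2 = 0.0009049 mol, so m = 0.0009049 × 55.85 = 0.05054 g.
Volume = m/ρ = 0.05054 / 7.87 = 0.006422 cm³.
Thickness = V/A = 0.006422 / 6.28 = 0.00102 cm = 10.2 μm.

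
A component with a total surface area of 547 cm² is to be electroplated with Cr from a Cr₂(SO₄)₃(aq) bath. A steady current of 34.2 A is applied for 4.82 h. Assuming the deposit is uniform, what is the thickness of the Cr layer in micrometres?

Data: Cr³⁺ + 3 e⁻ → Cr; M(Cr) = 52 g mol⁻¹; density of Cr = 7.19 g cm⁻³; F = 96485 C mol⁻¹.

Q = I·t = 34.20 × 17352 = 593400 C; n(e⁻) = 6.151 mol.
n(Cr) = n(e⁻)/3 = 2.050 mol, so m = 2.050 × 52 = 106.6 g.
Volume = m/ρ = 106.6 / 7.19 = 14.83 cm³.
Thickness = V/A = 14.83 / 547 = 0.0271 cm = 271 μm.

271 μm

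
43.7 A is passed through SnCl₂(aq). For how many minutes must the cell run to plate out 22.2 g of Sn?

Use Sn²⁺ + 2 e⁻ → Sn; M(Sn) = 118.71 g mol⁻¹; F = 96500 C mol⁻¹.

n(Sn) = m/M = 22.2 / 118.71 = 0.1870 mol.
Each Sn atom requires 2 electrons, so n(e⁻) = 2 × 0.1870 = 0.3740 mol.
Q = n(e⁻)·F = 0.3740 × 96500 = 36090 C.
t = Q/I = 36090 / 43.70 A = 825.9 s = 13.8 min.

13.8 min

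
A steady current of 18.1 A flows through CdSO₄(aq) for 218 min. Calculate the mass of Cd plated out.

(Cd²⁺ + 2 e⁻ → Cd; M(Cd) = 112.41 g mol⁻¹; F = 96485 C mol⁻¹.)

138 g

Q = I·t = 18.10 A × 13080 s = 236700 C.
n(e⁻) = Q/F = 236700 / 96485 = 2.454 mol.
Cd²⁺ + 2 e⁻ → Cd, so n(Cd) = n(e⁻)/2 = 1.227 mol.
m = n·M = 1.227 × 112.41 = 138 g.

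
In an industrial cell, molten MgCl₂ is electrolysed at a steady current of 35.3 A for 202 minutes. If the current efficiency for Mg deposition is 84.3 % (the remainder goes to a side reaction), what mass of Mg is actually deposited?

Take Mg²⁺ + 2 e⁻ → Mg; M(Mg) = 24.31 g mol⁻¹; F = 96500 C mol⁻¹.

Q = I·t = 35.30 × 12120 = 427800 C.
n(e⁻) = 427800/96500 = 4.434 mol; theoretically n(Mg) = 4.434/2 = 2.217 mol, m_theo = 53.89 g.
At 84.3 % efficiency, m_actual = 0.843 × 53.89 = 45.4 g.

45.4 g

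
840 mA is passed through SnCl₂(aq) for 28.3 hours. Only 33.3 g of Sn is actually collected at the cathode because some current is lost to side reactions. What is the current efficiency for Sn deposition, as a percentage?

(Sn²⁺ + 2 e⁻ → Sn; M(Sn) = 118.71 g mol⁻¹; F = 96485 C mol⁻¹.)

63.3 %

Q = I·t = 0.8400 × 101880 = 85580 C; n(e⁻) = 85580/96485 = 0.8870 mol.
Theoretical n(Sn) = n(e⁻)/2 = 0.4435 mol, i.e. m_theo = 0.4435 × 118.71 = 52.65 g.
Efficiency = m_actual / m_theo = 33.3 / 52.65 = 63.3 %.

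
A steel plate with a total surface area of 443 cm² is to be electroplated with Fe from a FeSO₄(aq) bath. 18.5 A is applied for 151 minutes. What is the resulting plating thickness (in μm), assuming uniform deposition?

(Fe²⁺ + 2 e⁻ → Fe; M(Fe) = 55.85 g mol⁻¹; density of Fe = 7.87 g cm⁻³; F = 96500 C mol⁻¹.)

139 μm

Q = I·t = 18.50 × 9060.0 = 167600 C; n(e⁻) = 1.737 mol.
n(Fe) = n(e⁻)/2 = 0.8684 mol, so m = 0.8684 × 55.85 = 48.50 g.
Volume = m/ρ = 48.50 / 7.87 = 6.163 cm³.
Thickness = V/A = 6.163 / 443 = 0.0139 cm = 139 μm.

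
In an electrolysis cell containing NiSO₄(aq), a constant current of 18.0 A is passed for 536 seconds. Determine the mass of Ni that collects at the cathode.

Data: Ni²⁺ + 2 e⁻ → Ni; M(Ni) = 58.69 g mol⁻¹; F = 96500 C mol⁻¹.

Q = I·t = 18.00 A × 536.00 s = 9648 C.
n(e⁻) = Q/F = 9648 / 96500 = 0.09998 mol.
Ni²⁺ + 2 e⁻ → Ni, so n(Ni) = n(e⁻)/2 = 0.04999 mol.
m = n·M = 0.04999 × 58.69 = 2.93 g.

2.93 g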